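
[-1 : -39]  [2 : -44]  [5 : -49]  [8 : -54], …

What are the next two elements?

First entry goes -1, 2, 5, 8 → 11 → 14 (+3 each step).
Second entry: −5 each step, so -39, -44, -49, -54 → -59 → -64.
Putting the parts together: [11 : -59] and then [14 : -64].

[11 : -59], [14 : -64]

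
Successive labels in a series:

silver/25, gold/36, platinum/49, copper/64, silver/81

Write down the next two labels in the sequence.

Metal: repeats silver → gold → platinum → copper; silver, gold, platinum, copper, silver → gold → platinum.
For the second component, perfect squares: 5², 6², 7², …: 25, 36, 49, 64, 81 → 100 → 121.
Putting the parts together: gold/100 and then platinum/121.

gold/100, platinum/121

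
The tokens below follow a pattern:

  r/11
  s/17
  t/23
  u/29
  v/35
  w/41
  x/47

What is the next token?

y/53

Letter: letters move forward 1 place in the alphabet; r, s, t, u, v, w, x → y.
Second component: +6 each step, so 11, 17, 23, 29, 35, 41, 47 → 53.
So the next token is y/53.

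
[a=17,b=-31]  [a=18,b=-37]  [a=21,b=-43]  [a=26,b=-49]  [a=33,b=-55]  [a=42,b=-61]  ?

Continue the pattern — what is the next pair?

A: differences are 1, 3, 5, … (increasing by 2 each time), so 17, 18, 21, 26, 33, 42 → 53.
B: −6 each step, so -31, -37, -43, -49, -55, -61 → -67.
Putting it together: [a=53,b=-67].

[a=53,b=-67]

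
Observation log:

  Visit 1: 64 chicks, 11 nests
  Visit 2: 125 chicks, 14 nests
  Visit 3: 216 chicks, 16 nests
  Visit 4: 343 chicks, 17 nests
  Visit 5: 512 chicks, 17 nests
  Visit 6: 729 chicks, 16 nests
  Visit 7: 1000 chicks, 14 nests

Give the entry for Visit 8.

1331 chicks, 11 nests

Chicks goes 64, 125, 216, 343, 512, 729, 1000 → 1331 (perfect cubes: 4³, 5³, 6³, …).
Nests goes 11, 14, 16, 17, 17, 16, 14 → 11 (differences are 3, 2, 1, … (decreasing by 1 each time)).
Putting it together: 1331 chicks, 11 nests.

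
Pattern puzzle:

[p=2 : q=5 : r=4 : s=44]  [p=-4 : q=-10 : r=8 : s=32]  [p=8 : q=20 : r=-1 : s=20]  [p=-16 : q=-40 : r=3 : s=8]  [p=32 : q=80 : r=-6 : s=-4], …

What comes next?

P — ×(-2) each step: 2, -4, 8, -16, 32 → -64.
For the q, ×(-2) each step: 5, -10, 20, -40, 80 → -160.
R: 4, 8, -1, 3, -6 → -2 (alternating steps +4, −9, +4, −9, …).
S: −12 each step, so 44, 32, 20, 8, -4 → -16.
Combining the parts gives [p=-64 : q=-160 : r=-2 : s=-16].

[p=-64 : q=-160 : r=-2 : s=-16]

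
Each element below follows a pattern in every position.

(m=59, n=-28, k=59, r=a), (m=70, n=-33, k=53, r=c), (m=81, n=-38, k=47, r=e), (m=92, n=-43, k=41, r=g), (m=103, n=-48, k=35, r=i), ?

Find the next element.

(m=114, n=-53, k=29, r=k)

For the m, +11 each step: 59, 70, 81, 92, 103 → 114.
N: -28, -33, -38, -43, -48 → -53 (−5 each step).
K — −6 each step: 59, 53, 47, 41, 35 → 29.
R — letters move forward 2 places in the alphabet: a, c, e, g, i → k.
So the next element is (m=114, n=-53, k=29, r=k).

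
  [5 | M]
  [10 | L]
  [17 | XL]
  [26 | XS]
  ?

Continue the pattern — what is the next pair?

First entry: differences are 5, 7, 9, … (increasing by 2 each time); 5, 10, 17, 26 → 37.
Size — runs through clothing sizes XS→XL: M, L, XL, XS → S.
Putting it together: [37 | S].

[37 | S]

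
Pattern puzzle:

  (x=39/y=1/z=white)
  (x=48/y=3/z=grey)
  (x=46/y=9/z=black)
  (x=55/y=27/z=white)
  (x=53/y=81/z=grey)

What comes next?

(x=62/y=243/z=black)

X: alternating steps +9, −2, +9, −2, …; 39, 48, 46, 55, 53 → 62.
Y: 1, 3, 9, 27, 81 → 243 (×3 each step).
Z: repeats white → grey → black, so white, grey, black, white, grey → black.
So the next element is (x=62/y=243/z=black).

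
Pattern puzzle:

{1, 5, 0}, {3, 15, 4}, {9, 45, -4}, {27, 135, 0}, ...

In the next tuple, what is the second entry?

For the second entry, ×3 each step: 5, 15, 45, 135 → 405.

405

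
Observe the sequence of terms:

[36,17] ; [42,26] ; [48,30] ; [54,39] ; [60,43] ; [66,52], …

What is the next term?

[72,56]

First value goes 36, 42, 48, 54, 60, 66 → 72 (+6 each step).
Second value goes 17, 26, 30, 39, 43, 52 → 56 (alternating steps +9, +4, +9, +4, …).
So the next term is [72,56].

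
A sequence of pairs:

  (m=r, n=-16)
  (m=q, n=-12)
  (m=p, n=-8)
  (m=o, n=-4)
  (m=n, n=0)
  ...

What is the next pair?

(m=m, n=4)

M — letters move back 1 place in the alphabet: r, q, p, o, n → m.
N goes -16, -12, -8, -4, 0 → 4 (+4 each step).
Combining the parts gives (m=m, n=4).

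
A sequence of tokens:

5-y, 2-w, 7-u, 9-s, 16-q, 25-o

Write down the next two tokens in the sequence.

First component: 5, 2, 7, 9, 16, 25 → 41 → 66 (each term is the sum of the two before it).
For the letter, letters move back 2 places in the alphabet: y, w, u, s, q, o → m → k.
So the next two tokens are 41-m and 66-k.

41-m then 66-k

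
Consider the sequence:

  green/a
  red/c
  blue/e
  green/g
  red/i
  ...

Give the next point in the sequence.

For the colour, repeats green → red → blue: green, red, blue, green, red → blue.
Letter: letters move forward 2 places in the alphabet, so a, c, e, g, i → k.
Combining the parts gives blue/k.

blue/k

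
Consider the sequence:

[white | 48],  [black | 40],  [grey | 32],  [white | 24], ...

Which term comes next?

Shade: repeats white → black → grey, so white, black, grey, white → black.
Second value goes 48, 40, 32, 24 → 16 (−8 each step).
Putting it together: [black | 16].

[black | 16]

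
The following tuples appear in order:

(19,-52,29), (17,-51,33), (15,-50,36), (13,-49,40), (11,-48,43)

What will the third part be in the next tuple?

47

Third part: 29, 33, 36, 40, 43 → 47 (alternating steps +4, +3, +4, +3, …).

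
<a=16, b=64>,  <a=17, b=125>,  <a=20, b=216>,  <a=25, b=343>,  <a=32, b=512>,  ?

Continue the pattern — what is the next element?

<a=41, b=729>

For the a, differences are 1, 3, 5, … (increasing by 2 each time): 16, 17, 20, 25, 32 → 41.
B goes 64, 125, 216, 343, 512 → 729 (perfect cubes: 4³, 5³, 6³, …).
Putting it together: <a=41, b=729>.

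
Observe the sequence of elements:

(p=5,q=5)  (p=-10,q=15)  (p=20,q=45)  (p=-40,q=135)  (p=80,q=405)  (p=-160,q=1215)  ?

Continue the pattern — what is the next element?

P: ×(-2) each step, so 5, -10, 20, -40, 80, -160 → 320.
Q: ×3 each step, so 5, 15, 45, 135, 405, 1215 → 3645.
So the next element is (p=320,q=3645).

(p=320,q=3645)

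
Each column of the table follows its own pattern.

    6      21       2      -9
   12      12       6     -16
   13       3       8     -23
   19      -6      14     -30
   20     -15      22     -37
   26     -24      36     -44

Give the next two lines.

First component — alternating steps +6, +1, +6, +1, …: 6, 12, 13, 19, 20, 26 → 27 → 33.
Second component: 21, 12, 3, -6, -15, -24 → -33 → -42 (−9 each step).
Third component: each term is the sum of the two before it; 2, 6, 8, 14, 22, 36 → 58 → 94.
Fourth component: -9, -16, -23, -30, -37, -44 → -51 → -58 (−7 each step).
Putting the parts together: 27  -33  58  -51 and then 33  -42  94  -58.

27  -33  58  -51; 33  -42  94  -58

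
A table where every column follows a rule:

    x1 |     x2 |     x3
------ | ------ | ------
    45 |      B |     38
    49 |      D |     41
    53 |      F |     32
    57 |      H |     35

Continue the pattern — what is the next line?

61  J  26

Column x1: +4 each step; 45, 49, 53, 57 → 61.
Column x2 — letters move forward 2 places in the alphabet: B, D, F, H → J.
Column x3 goes 38, 41, 32, 35 → 26 (alternating steps +3, −9, +3, −9, …).
Putting it together: 61  J  26.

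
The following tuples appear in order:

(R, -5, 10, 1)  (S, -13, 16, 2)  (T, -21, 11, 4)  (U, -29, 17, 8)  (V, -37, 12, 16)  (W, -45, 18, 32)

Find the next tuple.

Letter — letters move forward 1 place in the alphabet: R, S, T, U, V, W → X.
For the second coordinate, −8 each step: -5, -13, -21, -29, -37, -45 → -53.
For the third coordinate, alternating steps +6, −5, +6, −5, …: 10, 16, 11, 17, 12, 18 → 13.
Fourth coordinate goes 1, 2, 4, 8, 16, 32 → 64 (×2 each step).
Putting it together: (X, -53, 13, 64).

(X, -53, 13, 64)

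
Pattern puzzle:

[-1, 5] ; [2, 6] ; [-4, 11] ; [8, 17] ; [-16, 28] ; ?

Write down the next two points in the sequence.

First coordinate: ×(-2) each step; -1, 2, -4, 8, -16 → 32 → -64.
For the second coordinate, each term is the sum of the two before it: 5, 6, 11, 17, 28 → 45 → 73.
So the next two points are [32, 45] and [-64, 73].

[32, 45], [-64, 73]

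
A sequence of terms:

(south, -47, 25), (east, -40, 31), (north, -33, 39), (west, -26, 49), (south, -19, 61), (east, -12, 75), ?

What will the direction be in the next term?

Direction — repeats south → east → north → west: south, east, north, west, south, east → north.

north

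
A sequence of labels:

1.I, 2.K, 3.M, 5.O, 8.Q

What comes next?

13.S

For the first component, each term is the sum of the two before it: 1, 2, 3, 5, 8 → 13.
Letter goes I, K, M, O, Q → S (letters move forward 2 places in the alphabet).
Putting it together: 13.S.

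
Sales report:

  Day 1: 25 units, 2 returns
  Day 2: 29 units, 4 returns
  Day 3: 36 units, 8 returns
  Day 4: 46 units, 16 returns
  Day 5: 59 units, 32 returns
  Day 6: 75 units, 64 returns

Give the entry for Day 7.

94 units, 128 returns

Units: 25, 29, 36, 46, 59, 75 → 94 (differences are 4, 7, 10, … (increasing by 3 each time)).
Returns goes 2, 4, 8, 16, 32, 64 → 128 (×2 each step).
So the next record is 94 units, 128 returns.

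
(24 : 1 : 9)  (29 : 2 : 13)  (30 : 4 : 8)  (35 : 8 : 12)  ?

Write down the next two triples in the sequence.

(36 : 16 : 7), (41 : 32 : 11)

First part: alternating steps +5, +1, +5, +1, …, so 24, 29, 30, 35 → 36 → 41.
Second part: ×2 each step; 1, 2, 4, 8 → 16 → 32.
Third part goes 9, 13, 8, 12 → 7 → 11 (alternating steps +4, −5, +4, −5, …).
Putting the parts together: (36 : 16 : 7) and then (41 : 32 : 11).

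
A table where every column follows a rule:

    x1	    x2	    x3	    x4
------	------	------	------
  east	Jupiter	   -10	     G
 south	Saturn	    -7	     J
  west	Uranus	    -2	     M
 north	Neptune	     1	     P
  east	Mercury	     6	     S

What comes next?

south  Venus  9  V

Column x1 goes east, south, west, north, east → south (repeats east → south → west → north).
Column x2: runs through the planets Mercury→Neptune, so Jupiter, Saturn, Uranus, Neptune, Mercury → Venus.
Column x3: -10, -7, -2, 1, 6 → 9 (alternating steps +3, +5, +3, +5, …).
Column x4: G, J, M, P, S → V (letters move forward 3 places in the alphabet).
So the next line is south  Venus  9  V.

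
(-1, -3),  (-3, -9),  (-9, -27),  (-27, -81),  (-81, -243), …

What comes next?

First component: -1, -3, -9, -27, -81 → -243 (×3 each step).
Second component goes -3, -9, -27, -81, -243 → -729 (always 3 × the first component).
Combining the parts gives (-243, -729).

(-243, -729)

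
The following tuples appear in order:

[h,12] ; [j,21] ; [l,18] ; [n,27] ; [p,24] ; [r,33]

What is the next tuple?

Letter: letters move forward 2 places in the alphabet; h, j, l, n, p, r → t.
For the second component, alternating steps +9, −3, +9, −3, …: 12, 21, 18, 27, 24, 33 → 30.
Putting it together: [t,30].

[t,30]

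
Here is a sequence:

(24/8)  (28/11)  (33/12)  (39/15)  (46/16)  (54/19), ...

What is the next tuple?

(63/20)

First entry: 24, 28, 33, 39, 46, 54 → 63 (differences are 4, 5, 6, … (increasing by 1 each time)).
Second entry — alternating steps +3, +1, +3, +1, …: 8, 11, 12, 15, 16, 19 → 20.
Combining the parts gives (63/20).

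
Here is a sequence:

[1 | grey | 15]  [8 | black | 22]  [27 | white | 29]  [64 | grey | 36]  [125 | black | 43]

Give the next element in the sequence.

[216 | white | 50]

First coordinate goes 1, 8, 27, 64, 125 → 216 (perfect cubes: 1³, 2³, 3³, …).
Shade goes grey, black, white, grey, black → white (repeats grey → black → white).
Third coordinate — +7 each step: 15, 22, 29, 36, 43 → 50.
Combining the parts gives [216 | white | 50].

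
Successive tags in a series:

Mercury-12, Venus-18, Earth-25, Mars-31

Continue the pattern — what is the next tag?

Planet: runs through the planets Mercury→Neptune; Mercury, Venus, Earth, Mars → Jupiter.
Second component — alternating steps +6, +7, +6, +7, …: 12, 18, 25, 31 → 38.
Putting it together: Jupiter-38.

Jupiter-38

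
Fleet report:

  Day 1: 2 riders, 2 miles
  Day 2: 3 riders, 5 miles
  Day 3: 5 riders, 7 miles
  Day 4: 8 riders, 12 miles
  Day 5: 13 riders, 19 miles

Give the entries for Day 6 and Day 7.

Riders: 2, 3, 5, 8, 13 → 21 → 34 (each term is the sum of the two before it).
Miles goes 2, 5, 7, 12, 19 → 31 → 50 (each term is the sum of the two before it).
So the next two records are 21 riders, 31 miles and 34 riders, 50 miles.

21 riders, 31 miles; 34 riders, 50 miles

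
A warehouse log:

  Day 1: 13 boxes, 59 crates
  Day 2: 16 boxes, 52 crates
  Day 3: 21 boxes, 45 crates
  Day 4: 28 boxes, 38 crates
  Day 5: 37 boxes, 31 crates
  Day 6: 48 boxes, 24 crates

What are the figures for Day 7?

61 boxes, 17 crates

Boxes: differences are 3, 5, 7, … (increasing by 2 each time); 13, 16, 21, 28, 37, 48 → 61.
Crates goes 59, 52, 45, 38, 31, 24 → 17 (−7 each step).
Putting it together: 61 boxes, 17 crates.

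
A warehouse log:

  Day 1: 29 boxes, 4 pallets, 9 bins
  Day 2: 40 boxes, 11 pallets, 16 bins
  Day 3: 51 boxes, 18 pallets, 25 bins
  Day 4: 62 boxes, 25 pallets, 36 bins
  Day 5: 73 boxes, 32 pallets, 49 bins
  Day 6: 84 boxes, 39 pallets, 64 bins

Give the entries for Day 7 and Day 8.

For the boxes, +11 each step: 29, 40, 51, 62, 73, 84 → 95 → 106.
Pallets: +7 each step, so 4, 11, 18, 25, 32, 39 → 46 → 53.
Bins — perfect squares: 3², 4², 5², …: 9, 16, 25, 36, 49, 64 → 81 → 100.
So the next two records are 95 boxes, 46 pallets, 81 bins and 106 boxes, 53 pallets, 100 bins.

95 boxes, 46 pallets, 81 bins; 106 boxes, 53 pallets, 100 bins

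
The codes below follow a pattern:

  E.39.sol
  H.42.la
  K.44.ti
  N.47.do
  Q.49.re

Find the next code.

T.52.mi

Letter goes E, H, K, N, Q → T (letters move forward 3 places in the alphabet).
Second component: alternating steps +3, +2, +3, +2, …, so 39, 42, 44, 47, 49 → 52.
Note goes sol, la, ti, do, re → mi (runs through the solfège scale do→ti).
Combining the parts gives T.52.mi.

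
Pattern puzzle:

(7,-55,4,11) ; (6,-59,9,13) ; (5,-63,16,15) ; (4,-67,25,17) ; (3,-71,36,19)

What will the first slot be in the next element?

2

First slot: −1 each step, so 7, 6, 5, 4, 3 → 2.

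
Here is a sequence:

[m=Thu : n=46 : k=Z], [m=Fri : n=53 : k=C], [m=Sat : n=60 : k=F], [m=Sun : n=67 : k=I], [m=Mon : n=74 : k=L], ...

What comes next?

[m=Tue : n=81 : k=O]

M: runs through the weekdays Mon→Sun; Thu, Fri, Sat, Sun, Mon → Tue.
N goes 46, 53, 60, 67, 74 → 81 (+7 each step).
K: letters move forward 3 places in the alphabet, wrapping Z→A; Z, C, F, I, L → O.
Putting it together: [m=Tue : n=81 : k=O].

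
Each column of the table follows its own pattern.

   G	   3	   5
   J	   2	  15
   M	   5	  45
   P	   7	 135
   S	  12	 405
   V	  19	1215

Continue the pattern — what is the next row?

Letter: letters move forward 3 places in the alphabet; G, J, M, P, S, V → Y.
Second component goes 3, 2, 5, 7, 12, 19 → 31 (each term is the sum of the two before it).
Third component goes 5, 15, 45, 135, 405, 1215 → 3645 (×3 each step).
Putting it together: Y  31  3645.

Y  31  3645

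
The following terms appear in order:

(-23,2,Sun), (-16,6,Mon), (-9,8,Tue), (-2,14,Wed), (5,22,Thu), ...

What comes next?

First entry: +7 each step; -23, -16, -9, -2, 5 → 12.
For the second entry, each term is the sum of the two before it: 2, 6, 8, 14, 22 → 36.
Day goes Sun, Mon, Tue, Wed, Thu → Fri (runs through the weekdays Mon→Sun).
Combining the parts gives (12,36,Fri).

(12,36,Fri)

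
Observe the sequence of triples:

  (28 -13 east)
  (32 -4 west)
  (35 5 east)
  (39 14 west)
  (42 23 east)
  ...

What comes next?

(46 32 west)

For the first entry, alternating steps +4, +3, +4, +3, …: 28, 32, 35, 39, 42 → 46.
Second entry goes -13, -4, 5, 14, 23 → 32 (+9 each step).
Direction: east, west, east, west, east → west (alternates east ↔ west).
Putting it together: (46 32 west).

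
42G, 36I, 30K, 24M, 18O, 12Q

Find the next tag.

6S

First component: −6 each step; 42, 36, 30, 24, 18, 12 → 6.
Letter: letters move forward 2 places in the alphabet, so G, I, K, M, O, Q → S.
Combining the parts gives 6S.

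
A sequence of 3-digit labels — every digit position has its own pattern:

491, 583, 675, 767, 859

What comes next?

First digit — +1 each step, mod 10: 4, 5, 6, 7, 8 → 9.
Second digit: 9, 8, 7, 6, 5 → 4 (−1 each step, mod 10).
Third digit goes 1, 3, 5, 7, 9 → 1 (+2 each step, mod 10).
So the next label is 941.

941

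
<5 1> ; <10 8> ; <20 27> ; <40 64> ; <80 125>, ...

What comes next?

First slot — ×2 each step: 5, 10, 20, 40, 80 → 160.
For the second slot, perfect cubes: 1³, 2³, 3³, …: 1, 8, 27, 64, 125 → 216.
Combining the parts gives <160 216>.

<160 216>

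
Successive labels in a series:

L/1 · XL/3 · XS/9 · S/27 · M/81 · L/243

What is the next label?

XL/729

For the size, repeats L → XL → XS → S → M: L, XL, XS, S, M, L → XL.
Second component goes 1, 3, 9, 27, 81, 243 → 729 (×3 each step).
Putting it together: XL/729.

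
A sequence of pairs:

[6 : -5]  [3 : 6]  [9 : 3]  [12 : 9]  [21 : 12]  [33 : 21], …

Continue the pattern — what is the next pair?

[54 : 33]

First component: each term is the sum of the two before it, so 6, 3, 9, 12, 21, 33 → 54.
Second component goes -5, 6, 3, 9, 12, 21 → 33 (always the previous value of the first component).
Putting it together: [54 : 33].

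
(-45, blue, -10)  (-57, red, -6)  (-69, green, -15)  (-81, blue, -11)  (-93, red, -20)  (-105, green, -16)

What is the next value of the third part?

-25

For the third part, alternating steps +4, −9, +4, −9, …: -10, -6, -15, -11, -20, -16 → -25.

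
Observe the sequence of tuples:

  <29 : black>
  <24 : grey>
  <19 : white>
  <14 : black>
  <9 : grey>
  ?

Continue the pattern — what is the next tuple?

<4 : white>

For the first value, −5 each step: 29, 24, 19, 14, 9 → 4.
Shade: repeats black → grey → white, so black, grey, white, black, grey → white.
Combining the parts gives <4 : white>.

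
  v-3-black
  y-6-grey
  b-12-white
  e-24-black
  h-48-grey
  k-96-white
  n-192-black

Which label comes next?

q-384-grey

Letter goes v, y, b, e, h, k, n → q (letters move forward 3 places in the alphabet, wrapping Z→A).
Second component — ×2 each step: 3, 6, 12, 24, 48, 96, 192 → 384.
Shade — repeats black → grey → white: black, grey, white, black, grey, white, black → grey.
Combining the parts gives q-384-grey.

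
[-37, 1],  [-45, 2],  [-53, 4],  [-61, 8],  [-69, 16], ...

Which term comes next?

First slot goes -37, -45, -53, -61, -69 → -77 (−8 each step).
Second slot: ×2 each step, so 1, 2, 4, 8, 16 → 32.
So the next term is [-77, 32].

[-77, 32]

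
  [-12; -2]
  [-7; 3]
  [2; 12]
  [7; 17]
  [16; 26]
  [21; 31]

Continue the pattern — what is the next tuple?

[30; 40]

First entry: alternating steps +5, +9, +5, +9, …; -12, -7, 2, 7, 16, 21 → 30.
Second entry: always 10 more than the first entry; -2, 3, 12, 17, 26, 31 → 40.
Combining the parts gives [30; 40].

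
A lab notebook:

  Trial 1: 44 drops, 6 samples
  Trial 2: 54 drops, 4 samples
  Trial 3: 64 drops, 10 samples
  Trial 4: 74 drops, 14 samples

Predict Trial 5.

For the drops, +10 each step: 44, 54, 64, 74 → 84.
Samples: each term is the sum of the two before it; 6, 4, 10, 14 → 24.
Putting it together: 84 drops, 24 samples.

84 drops, 24 samples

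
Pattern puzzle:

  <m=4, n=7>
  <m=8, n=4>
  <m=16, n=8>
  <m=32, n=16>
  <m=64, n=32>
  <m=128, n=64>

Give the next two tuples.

M: ×2 each step; 4, 8, 16, 32, 64, 128 → 256 → 512.
N — always the previous value of the m: 7, 4, 8, 16, 32, 64 → 128 → 256.
So the next two tuples are <m=256, n=128> and <m=512, n=256>.

<m=256, n=128>, <m=512, n=256>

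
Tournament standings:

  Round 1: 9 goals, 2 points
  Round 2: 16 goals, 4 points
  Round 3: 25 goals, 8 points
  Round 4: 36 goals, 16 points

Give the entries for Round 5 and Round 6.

49 goals, 32 points; 64 goals, 64 points

Goals — perfect squares: 3², 4², 5², …: 9, 16, 25, 36 → 49 → 64.
Points: ×2 each step, so 2, 4, 8, 16 → 32 → 64.
So the next two records are 49 goals, 32 points and 64 goals, 64 points.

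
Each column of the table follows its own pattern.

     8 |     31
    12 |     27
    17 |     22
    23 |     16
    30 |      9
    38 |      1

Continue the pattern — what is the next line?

First component goes 8, 12, 17, 23, 30, 38 → 47 (differences are 4, 5, 6, … (increasing by 1 each time)).
Second component: 31, 27, 22, 16, 9, 1 → -8 (together with the first component always sums to 39).
Putting it together: 47  -8.

47  -8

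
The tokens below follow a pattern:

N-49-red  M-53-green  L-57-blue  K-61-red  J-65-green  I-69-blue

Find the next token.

H-73-red

Letter: letters move back 1 place in the alphabet; N, M, L, K, J, I → H.
Second component: +4 each step; 49, 53, 57, 61, 65, 69 → 73.
Colour — repeats red → green → blue: red, green, blue, red, green, blue → red.
Combining the parts gives H-73-red.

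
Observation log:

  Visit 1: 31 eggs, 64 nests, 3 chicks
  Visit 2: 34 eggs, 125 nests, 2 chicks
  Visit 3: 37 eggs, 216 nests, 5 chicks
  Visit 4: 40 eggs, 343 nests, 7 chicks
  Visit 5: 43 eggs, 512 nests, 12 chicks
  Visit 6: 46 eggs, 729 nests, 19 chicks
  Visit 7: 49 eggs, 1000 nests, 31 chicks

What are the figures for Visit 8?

Eggs: +3 each step, so 31, 34, 37, 40, 43, 46, 49 → 52.
Nests goes 64, 125, 216, 343, 512, 729, 1000 → 1331 (perfect cubes: 4³, 5³, 6³, …).
Chicks goes 3, 2, 5, 7, 12, 19, 31 → 50 (each term is the sum of the two before it).
Putting it together: 52 eggs, 1331 nests, 50 chicks.

52 eggs, 1331 nests, 50 chicks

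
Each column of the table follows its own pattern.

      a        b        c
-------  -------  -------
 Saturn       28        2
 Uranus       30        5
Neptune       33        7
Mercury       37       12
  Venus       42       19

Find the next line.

Earth  48  31

Column a: runs through the planets Mercury→Neptune, so Saturn, Uranus, Neptune, Mercury, Venus → Earth.
Column b: differences are 2, 3, 4, … (increasing by 1 each time), so 28, 30, 33, 37, 42 → 48.
For the column c, each term is the sum of the two before it: 2, 5, 7, 12, 19 → 31.
Putting it together: Earth  48  31.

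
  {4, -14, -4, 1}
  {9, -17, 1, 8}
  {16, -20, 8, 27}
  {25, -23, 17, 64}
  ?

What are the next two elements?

{36, -26, 28, 125}, {49, -29, 41, 216}

First entry goes 4, 9, 16, 25 → 36 → 49 (perfect squares: 2², 3², 4², …).
Second entry: −3 each step, so -14, -17, -20, -23 → -26 → -29.
Third entry: differences are 5, 7, 9, … (increasing by 2 each time), so -4, 1, 8, 17 → 28 → 41.
For the fourth entry, perfect cubes: 1³, 2³, 3³, …: 1, 8, 27, 64 → 125 → 216.
So the next two elements are {36, -26, 28, 125} and {49, -29, 41, 216}.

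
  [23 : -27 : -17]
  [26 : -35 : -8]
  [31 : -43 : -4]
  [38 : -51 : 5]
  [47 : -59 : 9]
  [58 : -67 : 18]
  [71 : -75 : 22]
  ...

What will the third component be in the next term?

31

First component goes 23, 26, 31, 38, 47, 58, 71 → 86 (differences are 3, 5, 7, … (increasing by 2 each time)).
Second component: −8 each step; -27, -35, -43, -51, -59, -67, -75 → -83.
Third component — alternating steps +9, +4, +9, +4, …: -17, -8, -4, 5, 9, 18, 22 → 31.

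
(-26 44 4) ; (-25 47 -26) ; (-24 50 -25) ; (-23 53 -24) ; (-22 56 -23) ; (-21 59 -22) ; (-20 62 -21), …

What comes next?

First slot: -26, -25, -24, -23, -22, -21, -20 → -19 (+1 each step).
For the second slot, +3 each step: 44, 47, 50, 53, 56, 59, 62 → 65.
Third slot: always the previous value of the first slot; 4, -26, -25, -24, -23, -22, -21 → -20.
Putting it together: (-19 65 -20).

(-19 65 -20)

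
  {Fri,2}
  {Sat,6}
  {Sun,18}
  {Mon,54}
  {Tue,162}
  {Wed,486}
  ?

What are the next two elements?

{Thu,1458}, {Fri,4374}

Day: Fri, Sat, Sun, Mon, Tue, Wed → Thu → Fri (runs through the weekdays Mon→Sun).
Second entry: ×3 each step, so 2, 6, 18, 54, 162, 486 → 1458 → 4374.
Putting the parts together: {Thu,1458} and then {Fri,4374}.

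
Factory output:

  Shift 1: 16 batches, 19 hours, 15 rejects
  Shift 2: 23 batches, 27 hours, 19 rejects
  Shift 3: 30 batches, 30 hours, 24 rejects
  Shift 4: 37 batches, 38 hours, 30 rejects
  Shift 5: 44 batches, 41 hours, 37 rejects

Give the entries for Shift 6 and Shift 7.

51 batches, 49 hours, 45 rejects; 58 batches, 52 hours, 54 rejects

For the batches, +7 each step: 16, 23, 30, 37, 44 → 51 → 58.
Hours: 19, 27, 30, 38, 41 → 49 → 52 (alternating steps +8, +3, +8, +3, …).
Rejects: differences are 4, 5, 6, … (increasing by 1 each time); 15, 19, 24, 30, 37 → 45 → 54.
So the next two records are 51 batches, 49 hours, 45 rejects and 58 batches, 52 hours, 54 rejects.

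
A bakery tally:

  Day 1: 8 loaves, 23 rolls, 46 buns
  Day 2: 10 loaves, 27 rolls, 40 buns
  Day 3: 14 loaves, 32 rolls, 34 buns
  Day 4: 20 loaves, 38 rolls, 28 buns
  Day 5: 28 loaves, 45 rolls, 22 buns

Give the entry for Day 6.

For the loaves, differences are 2, 4, 6, … (increasing by 2 each time): 8, 10, 14, 20, 28 → 38.
For the rolls, differences are 4, 5, 6, … (increasing by 1 each time): 23, 27, 32, 38, 45 → 53.
For the buns, −6 each step: 46, 40, 34, 28, 22 → 16.
So the next row is 38 loaves, 53 rolls, 16 buns.

38 loaves, 53 rolls, 16 buns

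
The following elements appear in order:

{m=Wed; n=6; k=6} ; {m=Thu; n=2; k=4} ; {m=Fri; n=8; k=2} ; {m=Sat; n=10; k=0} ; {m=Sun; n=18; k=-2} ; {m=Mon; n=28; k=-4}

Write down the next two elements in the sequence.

M — runs through the weekdays Mon→Sun: Wed, Thu, Fri, Sat, Sun, Mon → Tue → Wed.
N: each term is the sum of the two before it, so 6, 2, 8, 10, 18, 28 → 46 → 74.
K: 6, 4, 2, 0, -2, -4 → -6 → -8 (−2 each step).
So the next two elements are {m=Tue; n=46; k=-6} and {m=Wed; n=74; k=-8}.

{m=Tue; n=46; k=-6}, {m=Wed; n=74; k=-8}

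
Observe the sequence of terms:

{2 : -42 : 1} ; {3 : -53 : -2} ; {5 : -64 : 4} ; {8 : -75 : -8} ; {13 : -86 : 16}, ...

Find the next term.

{21 : -97 : -32}

First value: each term is the sum of the two before it, so 2, 3, 5, 8, 13 → 21.
Second value: −11 each step, so -42, -53, -64, -75, -86 → -97.
Third value: ×(-2) each step, so 1, -2, 4, -8, 16 → -32.
Putting it together: {21 : -97 : -32}.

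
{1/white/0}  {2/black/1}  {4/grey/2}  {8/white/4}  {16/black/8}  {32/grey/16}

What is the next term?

{64/white/32}

First part goes 1, 2, 4, 8, 16, 32 → 64 (×2 each step).
Shade: repeats white → black → grey; white, black, grey, white, black, grey → white.
Third part: 0, 1, 2, 4, 8, 16 → 32 (always the previous value of the first part).
Combining the parts gives {64/white/32}.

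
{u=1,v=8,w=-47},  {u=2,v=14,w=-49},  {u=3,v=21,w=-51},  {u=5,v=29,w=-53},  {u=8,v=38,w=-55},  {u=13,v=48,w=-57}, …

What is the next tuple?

{u=21,v=59,w=-59}

U goes 1, 2, 3, 5, 8, 13 → 21 (each term is the sum of the two before it).
V: differences are 6, 7, 8, … (increasing by 1 each time), so 8, 14, 21, 29, 38, 48 → 59.
W: −2 each step, so -47, -49, -51, -53, -55, -57 → -59.
Combining the parts gives {u=21,v=59,w=-59}.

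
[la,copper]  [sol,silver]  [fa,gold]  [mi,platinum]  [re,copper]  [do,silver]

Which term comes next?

Note: runs backward through the solfège scale do→ti; la, sol, fa, mi, re, do → ti.
For the metal, repeats copper → silver → gold → platinum: copper, silver, gold, platinum, copper, silver → gold.
Putting it together: [ti,gold].

[ti,gold]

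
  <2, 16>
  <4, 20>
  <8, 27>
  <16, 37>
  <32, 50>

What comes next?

<64, 66>

First part: 2, 4, 8, 16, 32 → 64 (×2 each step).
Second part goes 16, 20, 27, 37, 50 → 66 (differences are 4, 7, 10, … (increasing by 3 each time)).
So the next term is <64, 66>.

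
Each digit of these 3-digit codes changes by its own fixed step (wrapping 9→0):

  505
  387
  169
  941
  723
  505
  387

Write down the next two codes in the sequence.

First digit: −2 each step, mod 10, so 5, 3, 1, 9, 7, 5, 3 → 1 → 9.
Second digit: −2 each step, mod 10; 0, 8, 6, 4, 2, 0, 8 → 6 → 4.
Third digit: +2 each step, mod 10; 5, 7, 9, 1, 3, 5, 7 → 9 → 1.
So the next two codes are 169 and 941.

169 then 941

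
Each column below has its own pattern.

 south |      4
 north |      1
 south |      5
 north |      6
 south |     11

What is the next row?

north  17

For the direction, alternates south ↔ north: south, north, south, north, south → north.
Second component — each term is the sum of the two before it: 4, 1, 5, 6, 11 → 17.
Combining the parts gives north  17.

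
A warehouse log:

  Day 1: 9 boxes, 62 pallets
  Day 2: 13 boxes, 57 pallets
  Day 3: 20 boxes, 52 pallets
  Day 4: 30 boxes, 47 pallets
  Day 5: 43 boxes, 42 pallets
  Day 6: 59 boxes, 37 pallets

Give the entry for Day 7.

78 boxes, 32 pallets

Boxes: differences are 4, 7, 10, … (increasing by 3 each time), so 9, 13, 20, 30, 43, 59 → 78.
Pallets: −5 each step; 62, 57, 52, 47, 42, 37 → 32.
So the next line is 78 boxes, 32 pallets.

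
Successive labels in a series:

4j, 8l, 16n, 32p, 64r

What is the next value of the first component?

First component goes 4, 8, 16, 32, 64 → 128 (×2 each step).

128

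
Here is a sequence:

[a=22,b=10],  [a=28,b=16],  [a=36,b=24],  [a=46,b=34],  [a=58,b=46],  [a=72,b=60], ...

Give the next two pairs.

[a=88,b=76], [a=106,b=94]

A — differences are 6, 8, 10, … (increasing by 2 each time): 22, 28, 36, 46, 58, 72 → 88 → 106.
B: always 12 less than the a; 10, 16, 24, 34, 46, 60 → 76 → 94.
Putting the parts together: [a=88,b=76] and then [a=106,b=94].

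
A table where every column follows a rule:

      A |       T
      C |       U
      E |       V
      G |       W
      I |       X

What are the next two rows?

First letter: letters move forward 2 places in the alphabet, so A, C, E, G, I → K → M.
For the second letter, letters move forward 1 place in the alphabet: T, U, V, W, X → Y → Z.
Putting the parts together: K  Y and then M  Z.

K  Y; M  Z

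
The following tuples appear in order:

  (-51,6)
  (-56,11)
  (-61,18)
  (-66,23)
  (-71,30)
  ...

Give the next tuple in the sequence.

(-76,35)

First value — −5 each step: -51, -56, -61, -66, -71 → -76.
Second value: alternating steps +5, +7, +5, +7, …, so 6, 11, 18, 23, 30 → 35.
So the next tuple is (-76,35).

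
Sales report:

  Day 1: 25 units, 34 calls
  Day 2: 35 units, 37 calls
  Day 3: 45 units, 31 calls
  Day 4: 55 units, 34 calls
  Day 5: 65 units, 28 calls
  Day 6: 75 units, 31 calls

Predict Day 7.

85 units, 25 calls

For the units, +10 each step: 25, 35, 45, 55, 65, 75 → 85.
Calls goes 34, 37, 31, 34, 28, 31 → 25 (alternating steps +3, −6, +3, −6, …).
Combining the parts gives 85 units, 25 calls.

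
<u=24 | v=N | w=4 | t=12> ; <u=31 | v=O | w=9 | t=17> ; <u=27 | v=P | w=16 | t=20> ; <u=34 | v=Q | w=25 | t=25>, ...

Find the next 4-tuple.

U: 24, 31, 27, 34 → 30 (alternating steps +7, −4, +7, −4, …).
V: letters move forward 1 place in the alphabet; N, O, P, Q → R.
W: 4, 9, 16, 25 → 36 (perfect squares: 2², 3², 4², …).
T: alternating steps +5, +3, +5, +3, …; 12, 17, 20, 25 → 28.
Combining the parts gives <u=30 | v=R | w=36 | t=28>.

<u=30 | v=R | w=36 | t=28>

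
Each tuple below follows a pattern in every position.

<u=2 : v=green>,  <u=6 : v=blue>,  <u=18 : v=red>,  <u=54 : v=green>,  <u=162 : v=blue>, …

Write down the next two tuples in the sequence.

For the u, ×3 each step: 2, 6, 18, 54, 162 → 486 → 1458.
V: repeats green → blue → red, so green, blue, red, green, blue → red → green.
Putting the parts together: <u=486 : v=red> and then <u=1458 : v=green>.

<u=486 : v=red>, <u=1458 : v=green>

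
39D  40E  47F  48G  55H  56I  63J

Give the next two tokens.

First component: alternating steps +1, +7, +1, +7, …, so 39, 40, 47, 48, 55, 56, 63 → 64 → 71.
Letter: letters move forward 1 place in the alphabet; D, E, F, G, H, I, J → K → L.
Putting the parts together: 64K and then 71L.

64K, 71L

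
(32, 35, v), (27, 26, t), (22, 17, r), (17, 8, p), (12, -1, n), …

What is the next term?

(7, -10, l)

First value goes 32, 27, 22, 17, 12 → 7 (−5 each step).
Second value: −9 each step; 35, 26, 17, 8, -1 → -10.
Letter goes v, t, r, p, n → l (letters move back 2 places in the alphabet).
So the next term is (7, -10, l).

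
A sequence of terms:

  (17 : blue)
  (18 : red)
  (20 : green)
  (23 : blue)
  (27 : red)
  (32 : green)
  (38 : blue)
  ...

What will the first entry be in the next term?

45

First entry: 17, 18, 20, 23, 27, 32, 38 → 45 (differences are 1, 2, 3, … (increasing by 1 each time)).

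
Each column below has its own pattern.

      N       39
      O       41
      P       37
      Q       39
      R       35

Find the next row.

S  37

Letter: N, O, P, Q, R → S (letters move forward 1 place in the alphabet).
Second component: 39, 41, 37, 39, 35 → 37 (alternating steps +2, −4, +2, −4, …).
Putting it together: S  37.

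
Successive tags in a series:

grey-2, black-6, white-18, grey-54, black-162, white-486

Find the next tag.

grey-1458

Shade — repeats grey → black → white: grey, black, white, grey, black, white → grey.
Second component: ×3 each step, so 2, 6, 18, 54, 162, 486 → 1458.
Combining the parts gives grey-1458.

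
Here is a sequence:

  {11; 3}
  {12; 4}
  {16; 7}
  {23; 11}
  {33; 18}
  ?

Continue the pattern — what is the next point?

{46; 29}

First slot: 11, 12, 16, 23, 33 → 46 (differences are 1, 4, 7, … (increasing by 3 each time)).
Second slot goes 3, 4, 7, 11, 18 → 29 (each term is the sum of the two before it).
Putting it together: {46; 29}.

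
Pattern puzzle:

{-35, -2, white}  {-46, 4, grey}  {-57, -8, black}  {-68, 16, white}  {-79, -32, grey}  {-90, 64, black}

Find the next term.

For the first slot, −11 each step: -35, -46, -57, -68, -79, -90 → -101.
Second slot — ×(-2) each step: -2, 4, -8, 16, -32, 64 → -128.
Shade: repeats white → grey → black, so white, grey, black, white, grey, black → white.
Combining the parts gives {-101, -128, white}.

{-101, -128, white}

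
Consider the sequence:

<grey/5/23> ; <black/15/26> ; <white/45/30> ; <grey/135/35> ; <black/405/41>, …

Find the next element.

<white/1215/48>

Shade: repeats grey → black → white, so grey, black, white, grey, black → white.
Second value: ×3 each step, so 5, 15, 45, 135, 405 → 1215.
Third value: differences are 3, 4, 5, … (increasing by 1 each time), so 23, 26, 30, 35, 41 → 48.
Putting it together: <white/1215/48>.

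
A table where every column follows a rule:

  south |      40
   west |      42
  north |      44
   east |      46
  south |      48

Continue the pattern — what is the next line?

west  50

Direction goes south, west, north, east, south → west (repeats south → west → north → east).
Second component: +2 each step; 40, 42, 44, 46, 48 → 50.
So the next line is west  50.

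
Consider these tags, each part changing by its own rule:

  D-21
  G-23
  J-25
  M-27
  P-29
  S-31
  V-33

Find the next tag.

Y-35

For the letter, letters move forward 3 places in the alphabet: D, G, J, M, P, S, V → Y.
Second component — +2 each step: 21, 23, 25, 27, 29, 31, 33 → 35.
Combining the parts gives Y-35.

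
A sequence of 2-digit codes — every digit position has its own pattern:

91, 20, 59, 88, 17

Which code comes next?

46

First digit: +3 each step, mod 10; 9, 2, 5, 8, 1 → 4.
Second digit goes 1, 0, 9, 8, 7 → 6 (−1 each step, mod 10).
Combining the parts gives 46.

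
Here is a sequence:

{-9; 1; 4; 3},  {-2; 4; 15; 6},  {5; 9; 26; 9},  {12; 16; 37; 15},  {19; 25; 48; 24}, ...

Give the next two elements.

{26; 36; 59; 39}, {33; 49; 70; 63}

First part: +7 each step, so -9, -2, 5, 12, 19 → 26 → 33.
Second part goes 1, 4, 9, 16, 25 → 36 → 49 (perfect squares: 1², 2², 3², …).
Third part: +11 each step, so 4, 15, 26, 37, 48 → 59 → 70.
Fourth part goes 3, 6, 9, 15, 24 → 39 → 63 (each term is the sum of the two before it).
So the next two elements are {26; 36; 59; 39} and {33; 49; 70; 63}.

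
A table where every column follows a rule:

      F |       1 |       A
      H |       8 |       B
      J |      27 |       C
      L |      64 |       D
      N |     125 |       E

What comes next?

First letter: F, H, J, L, N → P (letters move forward 2 places in the alphabet).
For the second component, perfect cubes: 1³, 2³, 3³, …: 1, 8, 27, 64, 125 → 216.
Second letter goes A, B, C, D, E → F (letters move forward 1 place in the alphabet).
Combining the parts gives P  216  F.

P  216  F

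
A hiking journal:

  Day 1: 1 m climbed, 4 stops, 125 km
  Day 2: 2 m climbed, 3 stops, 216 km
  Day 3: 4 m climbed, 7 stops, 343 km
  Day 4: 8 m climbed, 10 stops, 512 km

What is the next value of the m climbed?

16

M climbed: ×2 each step, so 1, 2, 4, 8 → 16.
For the stops, each term is the sum of the two before it: 4, 3, 7, 10 → 17.
For the km, perfect cubes: 5³, 6³, 7³, …: 125, 216, 343, 512 → 729.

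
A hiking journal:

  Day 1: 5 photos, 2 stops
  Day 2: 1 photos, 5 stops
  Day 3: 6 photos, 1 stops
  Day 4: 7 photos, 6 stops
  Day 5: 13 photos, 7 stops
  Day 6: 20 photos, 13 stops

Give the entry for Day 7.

33 photos, 20 stops

Photos goes 5, 1, 6, 7, 13, 20 → 33 (each term is the sum of the two before it).
Stops: 2, 5, 1, 6, 7, 13 → 20 (always the previous value of the photos).
So the next record is 33 photos, 20 stops.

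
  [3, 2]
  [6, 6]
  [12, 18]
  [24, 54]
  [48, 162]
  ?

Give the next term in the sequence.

[96, 486]

First component: ×2 each step, so 3, 6, 12, 24, 48 → 96.
Second component: ×3 each step; 2, 6, 18, 54, 162 → 486.
Combining the parts gives [96, 486].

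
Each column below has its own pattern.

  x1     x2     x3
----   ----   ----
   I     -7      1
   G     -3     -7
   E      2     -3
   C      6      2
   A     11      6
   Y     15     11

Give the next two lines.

W  20  15; U  24  20

For the column x1, letters move back 2 places in the alphabet, wrapping A→Z: I, G, E, C, A, Y → W → U.
Column x2: -7, -3, 2, 6, 11, 15 → 20 → 24 (alternating steps +4, +5, +4, +5, …).
Column x3: 1, -7, -3, 2, 6, 11 → 15 → 20 (always the previous value of the column x2).
Putting the parts together: W  20  15 and then U  24  20.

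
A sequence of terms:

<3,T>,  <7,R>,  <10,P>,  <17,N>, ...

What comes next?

For the first coordinate, each term is the sum of the two before it: 3, 7, 10, 17 → 27.
Letter: letters move back 2 places in the alphabet; T, R, P, N → L.
Combining the parts gives <27,L>.

<27,L>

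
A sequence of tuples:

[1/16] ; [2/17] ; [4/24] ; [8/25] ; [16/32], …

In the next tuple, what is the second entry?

First entry: ×2 each step, so 1, 2, 4, 8, 16 → 32.
Second entry — alternating steps +1, +7, +1, +7, …: 16, 17, 24, 25, 32 → 33.

33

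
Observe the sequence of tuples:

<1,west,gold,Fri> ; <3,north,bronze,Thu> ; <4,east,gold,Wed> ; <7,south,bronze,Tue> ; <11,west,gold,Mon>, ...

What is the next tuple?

<18,north,bronze,Sun>

First slot: each term is the sum of the two before it, so 1, 3, 4, 7, 11 → 18.
Direction: repeats west → north → east → south, so west, north, east, south, west → north.
Rank goes gold, bronze, gold, bronze, gold → bronze (alternates gold ↔ bronze).
Day: runs backward through the weekdays Mon→Sun; Fri, Thu, Wed, Tue, Mon → Sun.
So the next tuple is <18,north,bronze,Sun>.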